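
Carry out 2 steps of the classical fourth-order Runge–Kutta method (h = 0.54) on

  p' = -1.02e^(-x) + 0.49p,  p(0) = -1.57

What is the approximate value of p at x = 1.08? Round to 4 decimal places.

RK4: k1 = f(x_n, p_n); k2 = f(x_n + h/2, p_n + (h/2)·k1); k3 = f(x_n + h/2, p_n + (h/2)·k2); k4 = f(x_n + h, p_n + h·k3); p_{n+1} = p_n + (h/6)·(k1 + 2k2 + 2k3 + k4).
x=0.000000, p=-1.570000:
  k1 = f(0.000000, -1.570000) = -1.789300
  k2 = f(0.270000, -2.053111) = -1.784671
  k3 = f(0.270000, -2.051861) = -1.784059
  k4 = f(0.540000, -2.533392) = -1.835765
  p ← -1.570000 + (0.54/6)·(k1 + 2k2 + 2k3 + k4) = -2.538627
x=0.540000, p=-2.538627:
  k1 = f(0.540000, -2.538627) = -1.838331
  k2 = f(0.810000, -3.034977) = -1.940894
  k3 = f(0.810000, -3.062669) = -1.954463
  k4 = f(1.080000, -3.594037) = -2.107466
  p ← -2.538627 + (0.54/6)·(k1 + 2k2 + 2k3 + k4) = -3.594913
p(1.08) ≈ -3.5949

-3.5949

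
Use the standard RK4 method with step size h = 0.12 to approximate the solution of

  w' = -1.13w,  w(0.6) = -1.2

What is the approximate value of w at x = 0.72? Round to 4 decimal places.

RK4: k1 = f(x_n, w_n); k2 = f(x_n + h/2, w_n + (h/2)·k1); k3 = f(x_n + h/2, w_n + (h/2)·k2); k4 = f(x_n + h, w_n + h·k3); w_{n+1} = w_n + (h/6)·(k1 + 2k2 + 2k3 + k4).
x=0.600000, w=-1.200000:
  k1 = f(0.600000, -1.200000) = 1.356000
  k2 = f(0.660000, -1.118640) = 1.264063
  k3 = f(0.660000, -1.124156) = 1.270297
  k4 = f(0.720000, -1.047564) = 1.183748
  w ← -1.200000 + (0.12/6)·(k1 + 2k2 + 2k3 + k4) = -1.047831
w(0.72) ≈ -1.0478

-1.0478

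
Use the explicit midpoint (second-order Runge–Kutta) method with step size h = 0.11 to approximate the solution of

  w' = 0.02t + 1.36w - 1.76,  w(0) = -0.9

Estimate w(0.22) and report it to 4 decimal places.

-1.6618

Midpoint: k1 = f(t_n, w_n); k2 = f(t_n + h/2, w_n + (h/2)·k1); w_{n+1} = w_n + h·k2.
t=0.000000, w=-0.900000:
  k1 = f(0.000000, -0.900000) = -2.984000
  k2 = f(0.055000, -1.064120) = -3.206103
  w ← -0.900000 + 0.11·(-3.206103) = -1.252671
t=0.110000, w=-1.252671:
  k1 = f(0.110000, -1.252671) = -3.461433
  k2 = f(0.165000, -1.443050) = -3.719248
  w ← -1.252671 + 0.11·(-3.719248) = -1.661789
w(0.22) ≈ -1.6618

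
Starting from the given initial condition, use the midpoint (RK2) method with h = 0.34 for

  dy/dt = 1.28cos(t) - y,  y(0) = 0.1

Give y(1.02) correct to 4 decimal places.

Midpoint: k1 = f(t_n, y_n); k2 = f(t_n + h/2, y_n + (h/2)·k1); y_{n+1} = y_n + h·k2.
t=0.000000, y=0.100000:
  k1 = f(0.000000, 0.100000) = 1.180000
  k2 = f(0.170000, 0.300600) = 0.960949
  y ← 0.100000 + 0.34·0.960949 = 0.426722
t=0.340000, y=0.426722:
  k1 = f(0.340000, 0.426722) = 0.780003
  k2 = f(0.510000, 0.559323) = 0.557790
  y ← 0.426722 + 0.34·0.557790 = 0.616371
t=0.680000, y=0.616371:
  k1 = f(0.680000, 0.616371) = 0.378922
  k2 = f(0.850000, 0.680788) = 0.163991
  y ← 0.616371 + 0.34·0.163991 = 0.672128
y(1.02) ≈ 0.6721

0.6721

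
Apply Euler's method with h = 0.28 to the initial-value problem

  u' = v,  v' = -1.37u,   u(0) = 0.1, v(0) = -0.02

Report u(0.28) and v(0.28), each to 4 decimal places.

Euler on (u,v): u_{n+1} = u_n + h·u', v_{n+1} = v_n + h·v'.
0.000000: (0.100000, -0.020000); f=(-0.020000, -0.137000) → (0.094400, -0.058360)
(u(0.28), v(0.28)) ≈ (0.0944, -0.0584)

0.0944, -0.0584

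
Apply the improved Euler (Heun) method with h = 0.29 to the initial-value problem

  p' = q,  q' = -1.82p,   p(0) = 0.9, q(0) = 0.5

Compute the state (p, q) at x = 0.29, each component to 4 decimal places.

0.9761, -0.0133

Heun on (p,q): k1 = f(x_n, state_n); k2 = f(x_n + h, state_n + h·k1); state_{n+1} = state_n + (h/2)·(k1 + k2).
0.000000: (0.900000, 0.500000)
  k1 = (0.500000, -1.638000)
  predictor → (1.045000, 0.024980)
  k2 = (0.024980, -1.901900)
  → (0.976122, -0.013285)
(p(0.29), q(0.29)) ≈ (0.9761, -0.0133)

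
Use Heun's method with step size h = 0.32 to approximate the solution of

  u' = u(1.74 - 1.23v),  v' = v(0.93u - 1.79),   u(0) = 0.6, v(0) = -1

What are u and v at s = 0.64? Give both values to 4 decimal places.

2.9146, -0.7236

Heun on (u,v): k1 = f(s_n, state_n); k2 = f(s_n + h, state_n + h·k1); state_{n+1} = state_n + (h/2)·(k1 + k2).
0.000000: (0.600000, -1.000000)
  k1 = (1.782000, 1.232000)
  predictor → (1.170240, -0.605760)
  k2 = (2.908146, 0.425048)
  → (1.350423, -0.734872)
0.320000: (1.350423, -0.734872)
  k1 = (3.570375, 0.392500)
  predictor → (2.492943, -0.609272)
  k2 = (6.205945, -0.321962)
  → (2.914635, -0.723586)
(u(0.64), v(0.64)) ≈ (2.9146, -0.7236)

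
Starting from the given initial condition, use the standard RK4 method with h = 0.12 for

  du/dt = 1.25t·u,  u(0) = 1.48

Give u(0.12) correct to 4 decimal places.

1.4934

RK4: k1 = f(t_n, u_n); k2 = f(t_n + h/2, u_n + (h/2)·k1); k3 = f(t_n + h/2, u_n + (h/2)·k2); k4 = f(t_n + h, u_n + h·k3); u_{n+1} = u_n + (h/6)·(k1 + 2k2 + 2k3 + k4).
t=0.000000, u=1.480000:
  k1 = f(0.000000, 1.480000) = 0.000000
  k2 = f(0.060000, 1.480000) = 0.111000
  k3 = f(0.060000, 1.486660) = 0.111500
  k4 = f(0.120000, 1.493380) = 0.224007
  u ← 1.480000 + (0.12/6)·(k1 + 2k2 + 2k3 + k4) = 1.493380
u(0.12) ≈ 1.4934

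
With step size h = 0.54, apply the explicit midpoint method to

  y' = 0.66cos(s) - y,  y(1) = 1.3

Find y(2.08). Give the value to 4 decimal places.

Midpoint: k1 = f(s_n, y_n); k2 = f(s_n + h/2, y_n + (h/2)·k1); y_{n+1} = y_n + h·k2.
s=1.000000, y=1.300000:
  k1 = f(1.000000, 1.300000) = -0.943400
  k2 = f(1.270000, 1.045282) = -0.849736
  y ← 1.300000 + 0.54·(-0.849736) = 0.841142
s=1.540000, y=0.841142:
  k1 = f(1.540000, 0.841142) = -0.820820
  k2 = f(1.810000, 0.619521) = -0.775894
  y ← 0.841142 + 0.54·(-0.775894) = 0.422159
y(2.08) ≈ 0.4222

0.4222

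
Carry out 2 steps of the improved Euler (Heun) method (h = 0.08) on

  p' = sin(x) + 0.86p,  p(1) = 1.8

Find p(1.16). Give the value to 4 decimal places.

Heun: k1 = f(x_n, p_n); k2 = f(x_n + h, p_n + h·k1); p_{n+1} = p_n + (h/2)·(k1 + k2).
x=1.000000, p=1.800000:
  k1 = f(1.000000, 1.800000) = 2.389471
  k2 = f(1.080000, 1.991158) = 2.594353
  p ← 1.800000 + (0.08/2)·(2.389471 + 2.594353) = 1.999353
x=1.080000, p=1.999353:
  k1 = f(1.080000, 1.999353) = 2.601401
  k2 = f(1.160000, 2.207465) = 2.815223
  p ← 1.999353 + (0.08/2)·(2.601401 + 2.815223) = 2.216018
p(1.16) ≈ 2.2160

2.2160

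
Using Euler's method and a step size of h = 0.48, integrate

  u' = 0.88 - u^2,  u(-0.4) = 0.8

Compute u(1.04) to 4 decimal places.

Euler: u_{n+1} = u_n + h·f(x_n, u_n).
x=-0.400000, u=0.800000: f=0.240000 → u ← 0.800000 + 0.48·0.240000 = 0.915200
x=0.080000, u=0.915200: f=0.042409 → u ← 0.915200 + 0.48·0.042409 = 0.935556
x=0.560000, u=0.935556: f=0.004734 → u ← 0.935556 + 0.48·0.004734 = 0.937829
u(1.04) ≈ 0.9378

0.9378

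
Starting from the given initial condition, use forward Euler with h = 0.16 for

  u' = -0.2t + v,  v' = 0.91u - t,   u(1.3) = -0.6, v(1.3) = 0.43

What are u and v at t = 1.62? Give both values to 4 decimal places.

Euler on (u,v): u_{n+1} = u_n + h·u', v_{n+1} = v_n + h·v'.
1.300000: (-0.600000, 0.430000); f=(0.170000, -1.846000) → (-0.572800, 0.134640)
1.460000: (-0.572800, 0.134640); f=(-0.157360, -1.981248) → (-0.597978, -0.182360)
(u(1.62), v(1.62)) ≈ (-0.5980, -0.1824)

-0.5980, -0.1824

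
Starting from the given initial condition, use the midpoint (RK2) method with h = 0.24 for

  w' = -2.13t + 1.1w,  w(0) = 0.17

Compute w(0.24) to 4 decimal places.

0.1595

Midpoint: k1 = f(t_n, w_n); k2 = f(t_n + h/2, w_n + (h/2)·k1); w_{n+1} = w_n + h·k2.
t=0.000000, w=0.170000:
  k1 = f(0.000000, 0.170000) = 0.187000
  k2 = f(0.120000, 0.192440) = -0.043916
  w ← 0.170000 + 0.24·(-0.043916) = 0.159460
w(0.24) ≈ 0.1595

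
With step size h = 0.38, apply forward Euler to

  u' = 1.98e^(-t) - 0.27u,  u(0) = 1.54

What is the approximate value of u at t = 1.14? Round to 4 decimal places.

2.5325

Euler: u_{n+1} = u_n + h·f(t_n, u_n).
t=0.000000, u=1.540000: f=1.564200 → u ← 1.540000 + 0.38·1.564200 = 2.134396
t=0.380000, u=2.134396: f=0.777759 → u ← 2.134396 + 0.38·0.777759 = 2.429944
t=0.760000, u=2.429944: f=0.269895 → u ← 2.429944 + 0.38·0.269895 = 2.532504
u(1.14) ≈ 2.5325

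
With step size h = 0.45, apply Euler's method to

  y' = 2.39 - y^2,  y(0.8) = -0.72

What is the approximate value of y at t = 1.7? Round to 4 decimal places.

1.1910

Euler: y_{n+1} = y_n + h·f(t_n, y_n).
t=0.800000, y=-0.720000: f=1.871600 → y ← -0.720000 + 0.45·1.871600 = 0.122220
t=1.250000, y=0.122220: f=2.375062 → y ← 0.122220 + 0.45·2.375062 = 1.190998
y(1.7) ≈ 1.1910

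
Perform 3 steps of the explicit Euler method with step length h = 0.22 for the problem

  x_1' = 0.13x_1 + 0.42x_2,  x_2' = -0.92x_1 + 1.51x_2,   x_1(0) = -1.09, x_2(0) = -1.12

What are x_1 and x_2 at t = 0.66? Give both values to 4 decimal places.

Euler on (x_1,x_2): x_1_{n+1} = x_1_n + h·x_1', x_2_{n+1} = x_2_n + h·x_2'.
0.000000: (-1.090000, -1.120000); f=(-0.612100, -0.688400) → (-1.224662, -1.271448)
0.220000: (-1.224662, -1.271448); f=(-0.693214, -0.793197) → (-1.377169, -1.445951)
0.440000: (-1.377169, -1.445951); f=(-0.786332, -0.916391) → (-1.550162, -1.647557)
(x_1(0.66), x_2(0.66)) ≈ (-1.5502, -1.6476)

-1.5502, -1.6476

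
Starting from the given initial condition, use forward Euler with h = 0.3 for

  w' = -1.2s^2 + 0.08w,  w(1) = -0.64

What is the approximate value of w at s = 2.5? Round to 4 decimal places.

-5.8092

Euler: w_{n+1} = w_n + h·f(s_n, w_n).
s=1.000000, w=-0.640000: f=-1.251200 → w ← -0.640000 + 0.3·(-1.251200) = -1.015360
s=1.300000, w=-1.015360: f=-2.109229 → w ← -1.015360 + 0.3·(-2.109229) = -1.648129
s=1.600000, w=-1.648129: f=-3.203850 → w ← -1.648129 + 0.3·(-3.203850) = -2.609284
s=1.900000, w=-2.609284: f=-4.540743 → w ← -2.609284 + 0.3·(-4.540743) = -3.971507
s=2.200000, w=-3.971507: f=-6.125721 → w ← -3.971507 + 0.3·(-6.125721) = -5.809223
w(2.5) ≈ -5.8092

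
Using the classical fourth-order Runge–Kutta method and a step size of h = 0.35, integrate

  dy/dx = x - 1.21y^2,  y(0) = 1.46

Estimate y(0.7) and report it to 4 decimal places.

0.8161

RK4: k1 = f(x_n, y_n); k2 = f(x_n + h/2, y_n + (h/2)·k1); k3 = f(x_n + h/2, y_n + (h/2)·k2); k4 = f(x_n + h, y_n + h·k3); y_{n+1} = y_n + (h/6)·(k1 + 2k2 + 2k3 + k4).
x=0.000000, y=1.460000:
  k1 = f(0.000000, 1.460000) = -2.579236
  k2 = f(0.175000, 1.008634) = -1.055984
  k3 = f(0.175000, 1.275203) = -1.792632
  k4 = f(0.350000, 0.832579) = -0.488757
  y ← 1.460000 + (0.35/6)·(k1 + 2k2 + 2k3 + k4) = 0.948695
x=0.350000, y=0.948695:
  k1 = f(0.350000, 0.948695) = -0.739027
  k2 = f(0.525000, 0.819365) = -0.287345
  k3 = f(0.525000, 0.898410) = -0.451640
  k4 = f(0.700000, 0.790621) = -0.056349
  y ← 0.948695 + (0.35/6)·(k1 + 2k2 + 2k3 + k4) = 0.816083
y(0.7) ≈ 0.8161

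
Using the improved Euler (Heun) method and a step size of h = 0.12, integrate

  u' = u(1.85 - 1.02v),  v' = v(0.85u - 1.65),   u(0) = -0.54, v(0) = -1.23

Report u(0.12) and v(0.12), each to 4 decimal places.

-0.7645, -0.9487

Heun on (u,v): k1 = f(x_n, state_n); k2 = f(x_n + h, state_n + h·k1); state_{n+1} = state_n + (h/2)·(k1 + k2).
0.000000: (-0.540000, -1.230000)
  k1 = (-1.676484, 2.594070)
  predictor → (-0.741178, -0.918712)
  k2 = (-2.065727, 2.094664)
  → (-0.764533, -0.948676)
(u(0.12), v(0.12)) ≈ (-0.7645, -0.9487)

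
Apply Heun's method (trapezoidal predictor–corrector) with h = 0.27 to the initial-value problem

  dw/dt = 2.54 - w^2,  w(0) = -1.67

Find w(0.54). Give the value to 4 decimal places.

Heun: k1 = f(t_n, w_n); k2 = f(t_n + h, w_n + h·k1); w_{n+1} = w_n + (h/2)·(k1 + k2).
t=0.000000, w=-1.670000:
  k1 = f(0.000000, -1.670000) = -0.248900
  k2 = f(0.270000, -1.737203) = -0.477874
  w ← -1.670000 + (0.27/2)·(-0.248900 + (-0.477874)) = -1.768115
t=0.270000, w=-1.768115:
  k1 = f(0.270000, -1.768115) = -0.586229
  k2 = f(0.540000, -1.926396) = -1.171003
  w ← -1.768115 + (0.27/2)·(-0.586229 + (-1.171003)) = -2.005341
w(0.54) ≈ -2.0053

-2.0053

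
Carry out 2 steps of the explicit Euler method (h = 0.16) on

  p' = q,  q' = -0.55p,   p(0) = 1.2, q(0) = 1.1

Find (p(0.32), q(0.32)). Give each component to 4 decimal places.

1.5351, 0.8733

Euler on (p,q): p_{n+1} = p_n + h·p', q_{n+1} = q_n + h·q'.
0.000000: (1.200000, 1.100000); f=(1.100000, -0.660000) → (1.376000, 0.994400)
0.160000: (1.376000, 0.994400); f=(0.994400, -0.756800) → (1.535104, 0.873312)
(p(0.32), q(0.32)) ≈ (1.5351, 0.8733)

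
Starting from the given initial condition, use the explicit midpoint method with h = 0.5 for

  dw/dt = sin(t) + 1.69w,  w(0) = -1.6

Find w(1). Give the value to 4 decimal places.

Midpoint: k1 = f(t_n, w_n); k2 = f(t_n + h/2, w_n + (h/2)·k1); w_{n+1} = w_n + h·k2.
t=0.000000, w=-1.600000:
  k1 = f(0.000000, -1.600000) = -2.704000
  k2 = f(0.250000, -2.276000) = -3.599036
  w ← -1.600000 + 0.5·(-3.599036) = -3.399518
t=0.500000, w=-3.399518:
  k1 = f(0.500000, -3.399518) = -5.265760
  k2 = f(0.750000, -4.715958) = -7.288330
  w ← -3.399518 + 0.5·(-7.288330) = -7.043683
w(1) ≈ -7.0437

-7.0437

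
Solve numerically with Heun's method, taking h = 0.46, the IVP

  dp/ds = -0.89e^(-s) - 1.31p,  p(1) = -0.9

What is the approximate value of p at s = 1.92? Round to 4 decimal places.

-0.3954

Heun: k1 = f(s_n, p_n); k2 = f(s_n + h, p_n + h·k1); p_{n+1} = p_n + (h/2)·(k1 + k2).
s=1.000000, p=-0.900000:
  k1 = f(1.000000, -0.900000) = 0.851587
  k2 = f(1.460000, -0.508270) = 0.459143
  p ← -0.900000 + (0.46/2)·(0.851587 + 0.459143) = -0.598532
s=1.460000, p=-0.598532:
  k1 = f(1.460000, -0.598532) = 0.577387
  k2 = f(1.920000, -0.332934) = 0.305664
  p ← -0.598532 + (0.46/2)·(0.577387 + 0.305664) = -0.395430
p(1.92) ≈ -0.3954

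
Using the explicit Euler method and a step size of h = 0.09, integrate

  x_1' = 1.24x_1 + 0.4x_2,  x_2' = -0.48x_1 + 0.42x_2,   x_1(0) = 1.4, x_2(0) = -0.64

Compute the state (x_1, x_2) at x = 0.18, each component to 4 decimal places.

1.6782, -0.8183

Euler on (x_1,x_2): x_1_{n+1} = x_1_n + h·x_1', x_2_{n+1} = x_2_n + h·x_2'.
0.000000: (1.400000, -0.640000); f=(1.480000, -0.940800) → (1.533200, -0.724672)
0.090000: (1.533200, -0.724672); f=(1.611299, -1.040298) → (1.678217, -0.818299)
(x_1(0.18), x_2(0.18)) ≈ (1.6782, -0.8183)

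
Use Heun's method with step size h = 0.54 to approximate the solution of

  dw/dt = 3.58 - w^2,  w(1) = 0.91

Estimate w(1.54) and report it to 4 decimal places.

1.0696

Heun: k1 = f(t_n, w_n); k2 = f(t_n + h, w_n + h·k1); w_{n+1} = w_n + (h/2)·(k1 + k2).
t=1.000000, w=0.910000:
  k1 = f(1.000000, 0.910000) = 2.751900
  k2 = f(1.540000, 2.396026) = -2.160941
  w ← 0.910000 + (0.54/2)·(2.751900 + (-2.160941)) = 1.069559
w(1.54) ≈ 1.0696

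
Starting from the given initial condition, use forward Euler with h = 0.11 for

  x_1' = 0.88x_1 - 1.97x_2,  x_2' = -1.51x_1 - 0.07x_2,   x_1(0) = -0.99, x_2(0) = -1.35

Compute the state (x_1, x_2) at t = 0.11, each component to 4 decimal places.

Euler on (x_1,x_2): x_1_{n+1} = x_1_n + h·x_1', x_2_{n+1} = x_2_n + h·x_2'.
0.000000: (-0.990000, -1.350000); f=(1.788300, 1.589400) → (-0.793287, -1.175166)
(x_1(0.11), x_2(0.11)) ≈ (-0.7933, -1.1752)

-0.7933, -1.1752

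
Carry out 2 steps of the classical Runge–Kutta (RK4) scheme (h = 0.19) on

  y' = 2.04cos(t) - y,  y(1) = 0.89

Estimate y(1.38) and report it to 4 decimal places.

0.8397

RK4: k1 = f(t_n, y_n); k2 = f(t_n + h/2, y_n + (h/2)·k1); k3 = f(t_n + h/2, y_n + (h/2)·k2); k4 = f(t_n + h, y_n + h·k3); y_{n+1} = y_n + (h/6)·(k1 + 2k2 + 2k3 + k4).
t=1.000000, y=0.890000:
  k1 = f(1.000000, 0.890000) = 0.212217
  k2 = f(1.095000, 0.910161) = 0.024254
  k3 = f(1.095000, 0.892304) = 0.042111
  k4 = f(1.190000, 0.898001) = -0.139815
  y ← 0.890000 + (0.19/6)·(k1 + 2k2 + 2k3 + k4) = 0.896496
t=1.190000, y=0.896496:
  k1 = f(1.190000, 0.896496) = -0.138310
  k2 = f(1.285000, 0.883356) = -0.308236
  k3 = f(1.285000, 0.867213) = -0.292093
  k4 = f(1.380000, 0.840998) = -0.454131
  y ← 0.896496 + (0.19/6)·(k1 + 2k2 + 2k3 + k4) = 0.839714
y(1.38) ≈ 0.8397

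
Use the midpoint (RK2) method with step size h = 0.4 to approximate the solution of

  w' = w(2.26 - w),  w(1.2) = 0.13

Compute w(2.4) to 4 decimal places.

Midpoint: k1 = f(s_n, w_n); k2 = f(s_n + h/2, w_n + (h/2)·k1); w_{n+1} = w_n + h·k2.
s=1.200000, w=0.130000:
  k1 = f(1.200000, 0.130000) = 0.276900
  k2 = f(1.400000, 0.185380) = 0.384593
  w ← 0.130000 + 0.4·0.384593 = 0.283837
s=1.600000, w=0.283837:
  k1 = f(1.600000, 0.283837) = 0.560909
  k2 = f(1.800000, 0.396019) = 0.738172
  w ← 0.283837 + 0.4·0.738172 = 0.579106
s=2.000000, w=0.579106:
  k1 = f(2.000000, 0.579106) = 0.973416
  k2 = f(2.200000, 0.773789) = 1.150014
  w ← 0.579106 + 0.4·1.150014 = 1.039111
w(2.4) ≈ 1.0391

1.0391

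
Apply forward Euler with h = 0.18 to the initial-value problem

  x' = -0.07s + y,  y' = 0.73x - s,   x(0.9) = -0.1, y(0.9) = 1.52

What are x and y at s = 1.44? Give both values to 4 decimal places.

Euler on (x,y): x_{n+1} = x_n + h·x', y_{n+1} = y_n + h·y'.
0.900000: (-0.100000, 1.520000); f=(1.457000, -0.973000) → (0.162260, 1.344860)
1.080000: (0.162260, 1.344860); f=(1.269260, -0.961550) → (0.390727, 1.171781)
1.260000: (0.390727, 1.171781); f=(1.083581, -0.974769) → (0.585771, 0.996322)
(x(1.44), y(1.44)) ≈ (0.5858, 0.9963)

0.5858, 0.9963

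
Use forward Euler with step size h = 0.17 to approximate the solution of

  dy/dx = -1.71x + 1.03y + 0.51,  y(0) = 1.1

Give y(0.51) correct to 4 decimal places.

1.9363

Euler: y_{n+1} = y_n + h·f(x_n, y_n).
x=0.000000, y=1.100000: f=1.643000 → y ← 1.100000 + 0.17·1.643000 = 1.379310
x=0.170000, y=1.379310: f=1.639989 → y ← 1.379310 + 0.17·1.639989 = 1.658108
x=0.340000, y=1.658108: f=1.636451 → y ← 1.658108 + 0.17·1.636451 = 1.936305
y(0.51) ≈ 1.9363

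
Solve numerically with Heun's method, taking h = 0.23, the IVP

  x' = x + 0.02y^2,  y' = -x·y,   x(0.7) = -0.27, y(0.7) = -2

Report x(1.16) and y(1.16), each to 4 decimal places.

-0.3739, -2.3144

Heun on (x,y): k1 = f(t_n, state_n); k2 = f(t_n + h, state_n + h·k1); state_{n+1} = state_n + (h/2)·(k1 + k2).
0.700000: (-0.270000, -2.000000)
  k1 = (-0.190000, -0.540000)
  predictor → (-0.313700, -2.124200)
  k2 = (-0.223455, -0.666362)
  → (-0.317547, -2.138732)
0.930000: (-0.317547, -2.138732)
  k1 = (-0.226064, -0.679149)
  predictor → (-0.369542, -2.294936)
  k2 = (-0.264207, -0.848075)
  → (-0.373929, -2.314362)
(x(1.16), y(1.16)) ≈ (-0.3739, -2.3144)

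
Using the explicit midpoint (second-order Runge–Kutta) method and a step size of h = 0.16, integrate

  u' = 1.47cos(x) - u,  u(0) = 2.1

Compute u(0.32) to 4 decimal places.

Midpoint: k1 = f(x_n, u_n); k2 = f(x_n + h/2, u_n + (h/2)·k1); u_{n+1} = u_n + h·k2.
x=0.000000, u=2.100000:
  k1 = f(0.000000, 2.100000) = -0.630000
  k2 = f(0.080000, 2.049600) = -0.584301
  u ← 2.100000 + 0.16·(-0.584301) = 2.006512
x=0.160000, u=2.006512:
  k1 = f(0.160000, 2.006512) = -0.555288
  k2 = f(0.240000, 1.962089) = -0.534222
  u ← 2.006512 + 0.16·(-0.534222) = 1.921036
u(0.32) ≈ 1.9210

1.9210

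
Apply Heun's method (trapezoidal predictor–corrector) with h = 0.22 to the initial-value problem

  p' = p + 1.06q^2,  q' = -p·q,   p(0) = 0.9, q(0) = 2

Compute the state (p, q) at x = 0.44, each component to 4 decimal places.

Heun on (p,q): k1 = f(x_n, state_n); k2 = f(x_n + h, state_n + h·k1); state_{n+1} = state_n + (h/2)·(k1 + k2).
0.000000: (0.900000, 2.000000)
  k1 = (5.140000, -1.800000)
  predictor → (2.030800, 1.604000)
  k2 = (4.757985, -3.257403)
  → (1.988778, 1.443686)
0.220000: (1.988778, 1.443686)
  k1 = (4.198060, -2.871171)
  predictor → (2.912352, 0.812028)
  k2 = (3.611305, -2.364911)
  → (2.847808, 0.867717)
(p(0.44), q(0.44)) ≈ (2.8478, 0.8677)

2.8478, 0.8677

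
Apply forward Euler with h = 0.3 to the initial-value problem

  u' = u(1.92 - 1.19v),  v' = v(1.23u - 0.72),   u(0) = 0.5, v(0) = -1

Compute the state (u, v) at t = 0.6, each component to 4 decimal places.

1.8574, -1.1047

Euler on (u,v): u_{n+1} = u_n + h·u', v_{n+1} = v_n + h·v'.
0.000000: (0.500000, -1.000000); f=(1.555000, 0.105000) → (0.966500, -0.968500)
0.300000: (0.966500, -0.968500); f=(2.969586, -0.454028) → (1.857376, -1.104708)
(u(0.6), v(0.6)) ≈ (1.8574, -1.1047)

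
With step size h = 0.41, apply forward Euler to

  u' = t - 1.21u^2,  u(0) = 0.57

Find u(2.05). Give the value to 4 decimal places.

1.1754

Euler: u_{n+1} = u_n + h·f(t_n, u_n).
t=0.000000, u=0.570000: f=-0.393129 → u ← 0.570000 + 0.41·(-0.393129) = 0.408817
t=0.410000, u=0.408817: f=0.207771 → u ← 0.408817 + 0.41·0.207771 = 0.494003
t=0.820000, u=0.494003: f=0.524713 → u ← 0.494003 + 0.41·0.524713 = 0.709135
t=1.230000, u=0.709135: f=0.621524 → u ← 0.709135 + 0.41·0.621524 = 0.963960
t=1.640000, u=0.963960: f=0.515645 → u ← 0.963960 + 0.41·0.515645 = 1.175375
u(2.05) ≈ 1.1754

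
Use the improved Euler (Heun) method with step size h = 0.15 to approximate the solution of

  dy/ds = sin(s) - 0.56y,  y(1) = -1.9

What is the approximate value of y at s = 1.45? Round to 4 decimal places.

-1.1057

Heun: k1 = f(s_n, y_n); k2 = f(s_n + h, y_n + h·k1); y_{n+1} = y_n + (h/2)·(k1 + k2).
s=1.000000, y=-1.900000:
  k1 = f(1.000000, -1.900000) = 1.905471
  k2 = f(1.150000, -1.614179) = 1.816704
  y ← -1.900000 + (0.15/2)·(1.905471 + 1.816704) = -1.620837
s=1.150000, y=-1.620837:
  k1 = f(1.150000, -1.620837) = 1.820433
  k2 = f(1.300000, -1.347772) = 1.718310
  y ← -1.620837 + (0.15/2)·(1.820433 + 1.718310) = -1.355431
s=1.300000, y=-1.355431:
  k1 = f(1.300000, -1.355431) = 1.722600
  k2 = f(1.450000, -1.097041) = 1.607056
  y ← -1.355431 + (0.15/2)·(1.722600 + 1.607056) = -1.105707
y(1.45) ≈ -1.1057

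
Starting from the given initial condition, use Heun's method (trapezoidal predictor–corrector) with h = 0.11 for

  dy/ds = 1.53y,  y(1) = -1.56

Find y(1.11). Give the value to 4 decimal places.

Heun: k1 = f(s_n, y_n); k2 = f(s_n + h, y_n + h·k1); y_{n+1} = y_n + (h/2)·(k1 + k2).
s=1.000000, y=-1.560000:
  k1 = f(1.000000, -1.560000) = -2.386800
  k2 = f(1.110000, -1.822548) = -2.788498
  y ← -1.560000 + (0.11/2)·(-2.386800 + (-2.788498)) = -1.844641
y(1.11) ≈ -1.8446

-1.8446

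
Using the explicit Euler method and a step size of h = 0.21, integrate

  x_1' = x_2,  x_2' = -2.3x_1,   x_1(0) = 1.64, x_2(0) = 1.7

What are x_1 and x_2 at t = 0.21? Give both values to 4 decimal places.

Euler on (x_1,x_2): x_1_{n+1} = x_1_n + h·x_1', x_2_{n+1} = x_2_n + h·x_2'.
0.000000: (1.640000, 1.700000); f=(1.700000, -3.772000) → (1.997000, 0.907880)
(x_1(0.21), x_2(0.21)) ≈ (1.9970, 0.9079)

1.9970, 0.9079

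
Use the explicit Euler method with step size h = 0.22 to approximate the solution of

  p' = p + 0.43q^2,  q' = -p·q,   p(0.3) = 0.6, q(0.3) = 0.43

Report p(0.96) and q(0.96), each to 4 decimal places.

1.1408, 0.2481

Euler on (p,q): p_{n+1} = p_n + h·p', q_{n+1} = q_n + h·q'.
0.300000: (0.600000, 0.430000); f=(0.679507, -0.258000) → (0.749492, 0.373240)
0.520000: (0.749492, 0.373240); f=(0.809394, -0.279740) → (0.927558, 0.311697)
0.740000: (0.927558, 0.311697); f=(0.969335, -0.289117) → (1.140812, 0.248091)
(p(0.96), q(0.96)) ≈ (1.1408, 0.2481)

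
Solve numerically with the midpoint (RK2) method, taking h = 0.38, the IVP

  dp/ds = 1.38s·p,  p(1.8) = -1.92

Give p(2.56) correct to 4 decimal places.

-14.3800

Midpoint: k1 = f(s_n, p_n); k2 = f(s_n + h/2, p_n + (h/2)·k1); p_{n+1} = p_n + h·k2.
s=1.800000, p=-1.920000:
  k1 = f(1.800000, -1.920000) = -4.769280
  k2 = f(1.990000, -2.826163) = -7.761209
  p ← -1.920000 + 0.38·(-7.761209) = -4.869260
s=2.180000, p=-4.869260:
  k1 = f(2.180000, -4.869260) = -14.648680
  k2 = f(2.370000, -7.652509) = -25.028295
  p ← -4.869260 + 0.38·(-25.028295) = -14.380012
p(2.56) ≈ -14.3800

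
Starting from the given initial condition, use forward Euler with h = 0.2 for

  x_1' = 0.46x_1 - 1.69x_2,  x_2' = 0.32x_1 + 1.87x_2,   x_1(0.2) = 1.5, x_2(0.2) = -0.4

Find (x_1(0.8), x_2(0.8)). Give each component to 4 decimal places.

2.4542, -0.5667

Euler on (x_1,x_2): x_1_{n+1} = x_1_n + h·x_1', x_2_{n+1} = x_2_n + h·x_2'.
0.200000: (1.500000, -0.400000); f=(1.366000, -0.268000) → (1.773200, -0.453600)
0.400000: (1.773200, -0.453600); f=(1.582256, -0.280808) → (2.089651, -0.509762)
0.600000: (2.089651, -0.509762); f=(1.822737, -0.284566) → (2.454199, -0.566675)
(x_1(0.8), x_2(0.8)) ≈ (2.4542, -0.5667)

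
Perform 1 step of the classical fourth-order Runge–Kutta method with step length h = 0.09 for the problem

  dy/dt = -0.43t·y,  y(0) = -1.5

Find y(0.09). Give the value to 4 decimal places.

RK4: k1 = f(t_n, y_n); k2 = f(t_n + h/2, y_n + (h/2)·k1); k3 = f(t_n + h/2, y_n + (h/2)·k2); k4 = f(t_n + h, y_n + h·k3); y_{n+1} = y_n + (h/6)·(k1 + 2k2 + 2k3 + k4).
t=0.000000, y=-1.500000:
  k1 = f(0.000000, -1.500000) = 0.000000
  k2 = f(0.045000, -1.500000) = 0.029025
  k3 = f(0.045000, -1.498694) = 0.029000
  k4 = f(0.090000, -1.497390) = 0.057949
  y ← -1.500000 + (0.09/6)·(k1 + 2k2 + 2k3 + k4) = -1.497390
y(0.09) ≈ -1.4974

-1.4974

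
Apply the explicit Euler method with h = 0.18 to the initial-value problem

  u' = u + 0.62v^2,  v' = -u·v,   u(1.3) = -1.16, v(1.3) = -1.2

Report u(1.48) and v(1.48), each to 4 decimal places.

Euler on (u,v): u_{n+1} = u_n + h·u', v_{n+1} = v_n + h·v'.
1.300000: (-1.160000, -1.200000); f=(-0.267200, -1.392000) → (-1.208096, -1.450560)
(u(1.48), v(1.48)) ≈ (-1.2081, -1.4506)

-1.2081, -1.4506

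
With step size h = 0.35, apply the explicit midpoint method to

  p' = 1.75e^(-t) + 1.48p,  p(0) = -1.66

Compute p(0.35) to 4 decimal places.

Midpoint: k1 = f(t_n, p_n); k2 = f(t_n + h/2, p_n + (h/2)·k1); p_{n+1} = p_n + h·k2.
t=0.000000, p=-1.660000:
  k1 = f(0.000000, -1.660000) = -0.706800
  k2 = f(0.175000, -1.783690) = -1.170811
  p ← -1.660000 + 0.35·(-1.170811) = -2.069784
p(0.35) ≈ -2.0698

-2.0698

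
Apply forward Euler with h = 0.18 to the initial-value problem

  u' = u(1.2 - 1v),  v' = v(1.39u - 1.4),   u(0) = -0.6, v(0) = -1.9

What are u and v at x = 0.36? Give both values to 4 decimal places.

-1.3279, -0.5840

Euler on (u,v): u_{n+1} = u_n + h·u', v_{n+1} = v_n + h·v'.
0.000000: (-0.600000, -1.900000); f=(-1.860000, 4.244600) → (-0.934800, -1.135972)
0.180000: (-0.934800, -1.135972); f=(-2.183667, 3.066411) → (-1.327860, -0.584018)
(u(0.36), v(0.36)) ≈ (-1.3279, -0.5840)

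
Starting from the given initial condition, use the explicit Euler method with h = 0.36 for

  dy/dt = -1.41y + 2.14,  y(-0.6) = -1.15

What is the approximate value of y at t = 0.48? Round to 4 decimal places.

1.1992

Euler: y_{n+1} = y_n + h·f(t_n, y_n).
t=-0.600000, y=-1.150000: f=3.761500 → y ← -1.150000 + 0.36·3.761500 = 0.204140
t=-0.240000, y=0.204140: f=1.852163 → y ← 0.204140 + 0.36·1.852163 = 0.870919
t=0.120000, y=0.870919: f=0.912005 → y ← 0.870919 + 0.36·0.912005 = 1.199240
y(0.48) ≈ 1.1992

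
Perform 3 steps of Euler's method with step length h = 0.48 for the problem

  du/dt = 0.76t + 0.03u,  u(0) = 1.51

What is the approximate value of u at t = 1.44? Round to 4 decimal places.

2.1040

Euler: u_{n+1} = u_n + h·f(t_n, u_n).
t=0.000000, u=1.510000: f=0.045300 → u ← 1.510000 + 0.48·0.045300 = 1.531744
t=0.480000, u=1.531744: f=0.410752 → u ← 1.531744 + 0.48·0.410752 = 1.728905
t=0.960000, u=1.728905: f=0.781467 → u ← 1.728905 + 0.48·0.781467 = 2.104009
u(1.44) ≈ 2.1040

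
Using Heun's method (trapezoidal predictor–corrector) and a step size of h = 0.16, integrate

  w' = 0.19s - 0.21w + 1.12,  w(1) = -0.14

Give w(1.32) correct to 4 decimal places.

Heun: k1 = f(s_n, w_n); k2 = f(s_n + h, w_n + h·k1); w_{n+1} = w_n + (h/2)·(k1 + k2).
s=1.000000, w=-0.140000:
  k1 = f(1.000000, -0.140000) = 1.339400
  k2 = f(1.160000, 0.074304) = 1.324796
  w ← -0.140000 + (0.16/2)·(1.339400 + 1.324796) = 0.073136
s=1.160000, w=0.073136:
  k1 = f(1.160000, 0.073136) = 1.325042
  k2 = f(1.320000, 0.285142) = 1.310920
  w ← 0.073136 + (0.16/2)·(1.325042 + 1.310920) = 0.284013
w(1.32) ≈ 0.2840

0.2840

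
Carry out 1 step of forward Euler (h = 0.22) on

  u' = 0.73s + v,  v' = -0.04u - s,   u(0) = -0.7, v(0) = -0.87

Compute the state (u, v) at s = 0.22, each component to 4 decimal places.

Euler on (u,v): u_{n+1} = u_n + h·u', v_{n+1} = v_n + h·v'.
0.000000: (-0.700000, -0.870000); f=(-0.870000, 0.028000) → (-0.891400, -0.863840)
(u(0.22), v(0.22)) ≈ (-0.8914, -0.8638)

-0.8914, -0.8638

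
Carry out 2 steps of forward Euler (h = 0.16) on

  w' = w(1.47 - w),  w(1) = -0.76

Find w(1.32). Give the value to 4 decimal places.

-1.4438

Euler: w_{n+1} = w_n + h·f(t_n, w_n).
t=1.000000, w=-0.760000: f=-1.694800 → w ← -0.760000 + 0.16·(-1.694800) = -1.031168
t=1.160000, w=-1.031168: f=-2.579124 → w ← -1.031168 + 0.16·(-2.579124) = -1.443828
w(1.32) ≈ -1.4438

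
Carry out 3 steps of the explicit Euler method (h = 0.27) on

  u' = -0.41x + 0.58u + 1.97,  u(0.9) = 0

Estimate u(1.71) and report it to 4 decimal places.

1.4161

Euler: u_{n+1} = u_n + h·f(x_n, u_n).
x=0.900000, u=0.000000: f=1.601000 → u ← 0.000000 + 0.27·1.601000 = 0.432270
x=1.170000, u=0.432270: f=1.741017 → u ← 0.432270 + 0.27·1.741017 = 0.902344
x=1.440000, u=0.902344: f=1.902960 → u ← 0.902344 + 0.27·1.902960 = 1.416144
u(1.71) ≈ 1.4161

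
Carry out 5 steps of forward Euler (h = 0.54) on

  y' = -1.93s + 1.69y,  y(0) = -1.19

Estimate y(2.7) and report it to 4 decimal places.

-43.9908

Euler: y_{n+1} = y_n + h·f(s_n, y_n).
s=0.000000, y=-1.190000: f=-2.011100 → y ← -1.190000 + 0.54·(-2.011100) = -2.275994
s=0.540000, y=-2.275994: f=-4.888630 → y ← -2.275994 + 0.54·(-4.888630) = -4.915854
s=1.080000, y=-4.915854: f=-10.392193 → y ← -4.915854 + 0.54·(-10.392193) = -10.527639
s=1.620000, y=-10.527639: f=-20.918309 → y ← -10.527639 + 0.54·(-20.918309) = -21.823526
s=2.160000, y=-21.823526: f=-41.050558 → y ← -21.823526 + 0.54·(-41.050558) = -43.990827
y(2.7) ≈ -43.9908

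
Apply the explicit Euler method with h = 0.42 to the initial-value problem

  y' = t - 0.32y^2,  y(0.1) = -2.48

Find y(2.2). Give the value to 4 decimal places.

Euler: y_{n+1} = y_n + h·f(t_n, y_n).
t=0.100000, y=-2.480000: f=-1.868128 → y ← -2.480000 + 0.42·(-1.868128) = -3.264614
t=0.520000, y=-3.264614: f=-2.890465 → y ← -3.264614 + 0.42·(-2.890465) = -4.478609
t=0.940000, y=-4.478609: f=-5.478540 → y ← -4.478609 + 0.42·(-5.478540) = -6.779596
t=1.360000, y=-6.779596: f=-13.348135 → y ← -6.779596 + 0.42·(-13.348135) = -12.385813
t=1.780000, y=-12.385813: f=-47.310675 → y ← -12.385813 + 0.42·(-47.310675) = -32.256296
y(2.2) ≈ -32.2563

-32.2563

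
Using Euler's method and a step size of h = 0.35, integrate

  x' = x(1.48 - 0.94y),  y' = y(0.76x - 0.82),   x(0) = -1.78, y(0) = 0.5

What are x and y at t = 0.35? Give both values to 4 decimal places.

Euler on (x,y): x_{n+1} = x_n + h·x', y_{n+1} = y_n + h·y'.
0.000000: (-1.780000, 0.500000); f=(-1.797800, -1.086400) → (-2.409230, 0.119760)
(x(0.35), y(0.35)) ≈ (-2.4092, 0.1198)

-2.4092, 0.1198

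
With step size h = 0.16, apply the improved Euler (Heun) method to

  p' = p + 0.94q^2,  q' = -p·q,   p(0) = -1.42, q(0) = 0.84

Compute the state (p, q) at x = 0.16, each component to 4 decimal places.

-1.5239, 1.0625

Heun on (p,q): k1 = f(x_n, state_n); k2 = f(x_n + h, state_n + h·k1); state_{n+1} = state_n + (h/2)·(k1 + k2).
0.000000: (-1.420000, 0.840000)
  k1 = (-0.756736, 1.192800)
  predictor → (-1.541078, 1.030848)
  k2 = (-0.542189, 1.588617)
  → (-1.523914, 1.062513)
(p(0.16), q(0.16)) ≈ (-1.5239, 1.0625)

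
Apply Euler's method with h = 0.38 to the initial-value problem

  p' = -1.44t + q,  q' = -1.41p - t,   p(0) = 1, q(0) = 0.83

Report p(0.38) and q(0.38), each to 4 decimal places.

Euler on (p,q): p_{n+1} = p_n + h·p', q_{n+1} = q_n + h·q'.
0.000000: (1.000000, 0.830000); f=(0.830000, -1.410000) → (1.315400, 0.294200)
(p(0.38), q(0.38)) ≈ (1.3154, 0.2942)

1.3154, 0.2942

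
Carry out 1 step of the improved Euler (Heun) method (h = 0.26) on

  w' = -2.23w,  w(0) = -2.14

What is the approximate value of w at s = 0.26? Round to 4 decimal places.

-1.2589

Heun: k1 = f(s_n, w_n); k2 = f(s_n + h, w_n + h·k1); w_{n+1} = w_n + (h/2)·(k1 + k2).
s=0.000000, w=-2.140000:
  k1 = f(0.000000, -2.140000) = 4.772200
  k2 = f(0.260000, -0.899228) = 2.005278
  w ← -2.140000 + (0.26/2)·(4.772200 + 2.005278) = -1.258928
w(0.26) ≈ -1.2589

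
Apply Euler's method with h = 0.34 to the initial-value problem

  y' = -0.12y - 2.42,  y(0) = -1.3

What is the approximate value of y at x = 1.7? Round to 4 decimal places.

-4.8473

Euler: y_{n+1} = y_n + h·f(x_n, y_n).
x=0.000000, y=-1.300000: f=-2.264000 → y ← -1.300000 + 0.34·(-2.264000) = -2.069760
x=0.340000, y=-2.069760: f=-2.171629 → y ← -2.069760 + 0.34·(-2.171629) = -2.808114
x=0.680000, y=-2.808114: f=-2.083026 → y ← -2.808114 + 0.34·(-2.083026) = -3.516343
x=1.020000, y=-3.516343: f=-1.998039 → y ← -3.516343 + 0.34·(-1.998039) = -4.195676
x=1.360000, y=-4.195676: f=-1.916519 → y ← -4.195676 + 0.34·(-1.916519) = -4.847292
y(1.7) ≈ -4.8473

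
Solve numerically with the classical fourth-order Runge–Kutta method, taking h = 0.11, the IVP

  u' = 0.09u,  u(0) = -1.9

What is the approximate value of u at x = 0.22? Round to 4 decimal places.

RK4: k1 = f(x_n, u_n); k2 = f(x_n + h/2, u_n + (h/2)·k1); k3 = f(x_n + h/2, u_n + (h/2)·k2); k4 = f(x_n + h, u_n + h·k3); u_{n+1} = u_n + (h/6)·(k1 + 2k2 + 2k3 + k4).
x=0.000000, u=-1.900000:
  k1 = f(0.000000, -1.900000) = -0.171000
  k2 = f(0.055000, -1.909405) = -0.171846
  k3 = f(0.055000, -1.909452) = -0.171851
  k4 = f(0.110000, -1.918904) = -0.172701
  u ← -1.900000 + (0.11/6)·(k1 + 2k2 + 2k3 + k4) = -1.918903
x=0.110000, u=-1.918903:
  k1 = f(0.110000, -1.918903) = -0.172701
  k2 = f(0.165000, -1.928402) = -0.173556
  k3 = f(0.165000, -1.928449) = -0.173560
  k4 = f(0.220000, -1.937995) = -0.174420
  u ← -1.918903 + (0.11/6)·(k1 + 2k2 + 2k3 + k4) = -1.937995
u(0.22) ≈ -1.9380

-1.9380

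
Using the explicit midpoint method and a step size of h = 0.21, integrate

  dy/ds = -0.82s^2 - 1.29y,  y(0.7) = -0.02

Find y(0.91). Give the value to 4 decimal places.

Midpoint: k1 = f(s_n, y_n); k2 = f(s_n + h/2, y_n + (h/2)·k1); y_{n+1} = y_n + h·k2.
s=0.700000, y=-0.020000:
  k1 = f(0.700000, -0.020000) = -0.376000
  k2 = f(0.805000, -0.059480) = -0.454651
  y ← -0.020000 + 0.21·(-0.454651) = -0.115477
y(0.91) ≈ -0.1155

-0.1155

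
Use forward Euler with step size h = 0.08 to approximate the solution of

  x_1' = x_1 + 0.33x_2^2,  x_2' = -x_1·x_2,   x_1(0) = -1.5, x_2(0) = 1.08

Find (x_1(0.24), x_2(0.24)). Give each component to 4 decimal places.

-1.7629, 1.5464

Euler on (x_1,x_2): x_1_{n+1} = x_1_n + h·x_1', x_2_{n+1} = x_2_n + h·x_2'.
0.000000: (-1.500000, 1.080000); f=(-1.115088, 1.620000) → (-1.589207, 1.209600)
0.080000: (-1.589207, 1.209600); f=(-1.106373, 1.922305) → (-1.677717, 1.363384)
0.160000: (-1.677717, 1.363384); f=(-1.064307, 2.287373) → (-1.762861, 1.546374)
(x_1(0.24), x_2(0.24)) ≈ (-1.7629, 1.5464)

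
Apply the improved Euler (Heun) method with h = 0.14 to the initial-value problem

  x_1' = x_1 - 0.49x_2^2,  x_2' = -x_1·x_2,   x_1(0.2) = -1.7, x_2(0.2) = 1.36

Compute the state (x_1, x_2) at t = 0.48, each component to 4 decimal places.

-2.7442, 2.4502

Heun on (x_1,x_2): k1 = f(t_n, state_n); k2 = f(t_n + h, state_n + h·k1); state_{n+1} = state_n + (h/2)·(k1 + k2).
0.200000: (-1.700000, 1.360000)
  k1 = (-2.606304, 2.312000)
  predictor → (-2.064883, 1.683680)
  k2 = (-3.453924, 3.476601)
  → (-2.124216, 1.765202)
0.340000: (-2.124216, 1.765202)
  k1 = (-3.651026, 3.749670)
  predictor → (-2.635360, 2.290156)
  k2 = (-5.205319, 6.035384)
  → (-2.744160, 2.450156)
(x_1(0.48), x_2(0.48)) ≈ (-2.7442, 2.4502)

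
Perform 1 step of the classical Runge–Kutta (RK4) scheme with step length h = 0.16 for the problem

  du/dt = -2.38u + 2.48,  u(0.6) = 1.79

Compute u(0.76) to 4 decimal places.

1.5532

RK4: k1 = f(t_n, u_n); k2 = f(t_n + h/2, u_n + (h/2)·k1); k3 = f(t_n + h/2, u_n + (h/2)·k2); k4 = f(t_n + h, u_n + h·k3); u_{n+1} = u_n + (h/6)·(k1 + 2k2 + 2k3 + k4).
t=0.600000, u=1.790000:
  k1 = f(0.600000, 1.790000) = -1.780200
  k2 = f(0.680000, 1.647584) = -1.441250
  k3 = f(0.680000, 1.674700) = -1.505786
  k4 = f(0.760000, 1.549074) = -1.206797
  u ← 1.790000 + (0.16/6)·(k1 + 2k2 + 2k3 + k4) = 1.553172
u(0.76) ≈ 1.5532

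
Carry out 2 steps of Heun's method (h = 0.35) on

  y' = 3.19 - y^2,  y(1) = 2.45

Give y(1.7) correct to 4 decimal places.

1.9766

Heun: k1 = f(t_n, y_n); k2 = f(t_n + h, y_n + h·k1); y_{n+1} = y_n + (h/2)·(k1 + k2).
t=1.000000, y=2.450000:
  k1 = f(1.000000, 2.450000) = -2.812500
  k2 = f(1.350000, 1.465625) = 1.041943
  y ← 2.450000 + (0.35/2)·(-2.812500 + 1.041943) = 2.140153
t=1.350000, y=2.140153:
  k1 = f(1.350000, 2.140153) = -1.390253
  k2 = f(1.700000, 1.653564) = 0.455726
  y ← 2.140153 + (0.35/2)·(-1.390253 + 0.455726) = 1.976610
y(1.7) ≈ 1.9766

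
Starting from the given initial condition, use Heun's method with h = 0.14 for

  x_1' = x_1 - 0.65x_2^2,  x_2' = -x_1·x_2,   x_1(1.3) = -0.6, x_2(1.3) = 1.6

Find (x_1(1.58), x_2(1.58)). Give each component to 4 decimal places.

Heun on (x_1,x_2): k1 = f(t_n, state_n); k2 = f(t_n + h, state_n + h·k1); state_{n+1} = state_n + (h/2)·(k1 + k2).
1.300000: (-0.600000, 1.600000)
  k1 = (-2.264000, 0.960000)
  predictor → (-0.916960, 1.734400)
  k2 = (-2.872253, 1.590375)
  → (-0.959538, 1.778526)
1.440000: (-0.959538, 1.778526)
  k1 = (-3.015589, 1.706563)
  predictor → (-1.381720, 2.017445)
  k2 = (-4.027275, 2.787545)
  → (-1.452538, 2.093114)
(x_1(1.58), x_2(1.58)) ≈ (-1.4525, 2.0931)

-1.4525, 2.0931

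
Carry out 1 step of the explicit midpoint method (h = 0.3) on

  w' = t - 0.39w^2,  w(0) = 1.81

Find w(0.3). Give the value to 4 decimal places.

Midpoint: k1 = f(t_n, w_n); k2 = f(t_n + h/2, w_n + (h/2)·k1); w_{n+1} = w_n + h·k2.
t=0.000000, w=1.810000:
  k1 = f(0.000000, 1.810000) = -1.277679
  k2 = f(0.150000, 1.618348) = -0.871430
  w ← 1.810000 + 0.3·(-0.871430) = 1.548571
w(0.3) ≈ 1.5486

1.5486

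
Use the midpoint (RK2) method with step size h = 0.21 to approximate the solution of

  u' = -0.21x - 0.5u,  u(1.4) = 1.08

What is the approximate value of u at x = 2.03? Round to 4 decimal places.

0.5920

Midpoint: k1 = f(x_n, u_n); k2 = f(x_n + h/2, u_n + (h/2)·k1); u_{n+1} = u_n + h·k2.
x=1.400000, u=1.080000:
  k1 = f(1.400000, 1.080000) = -0.834000
  k2 = f(1.505000, 0.992430) = -0.812265
  u ← 1.080000 + 0.21·(-0.812265) = 0.909424
x=1.610000, u=0.909424:
  k1 = f(1.610000, 0.909424) = -0.792812
  k2 = f(1.715000, 0.826179) = -0.773240
  u ← 0.909424 + 0.21·(-0.773240) = 0.747044
x=1.820000, u=0.747044:
  k1 = f(1.820000, 0.747044) = -0.755722
  k2 = f(1.925000, 0.667693) = -0.738097
  u ← 0.747044 + 0.21·(-0.738097) = 0.592044
u(2.03) ≈ 0.5920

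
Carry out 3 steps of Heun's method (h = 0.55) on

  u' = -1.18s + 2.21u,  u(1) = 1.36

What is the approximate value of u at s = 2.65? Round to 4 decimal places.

16.7256

Heun: k1 = f(s_n, u_n); k2 = f(s_n + h, u_n + h·k1); u_{n+1} = u_n + (h/2)·(k1 + k2).
s=1.000000, u=1.360000:
  k1 = f(1.000000, 1.360000) = 1.825600
  k2 = f(1.550000, 2.364080) = 3.395617
  u ← 1.360000 + (0.55/2)·(1.825600 + 3.395617) = 2.795835
s=1.550000, u=2.795835:
  k1 = f(1.550000, 2.795835) = 4.349795
  k2 = f(2.100000, 5.188222) = 8.987970
  u ← 2.795835 + (0.55/2)·(4.349795 + 8.987970) = 6.463720
s=2.100000, u=6.463720:
  k1 = f(2.100000, 6.463720) = 11.806821
  k2 = f(2.650000, 12.957471) = 25.509011
  u ← 6.463720 + (0.55/2)·(11.806821 + 25.509011) = 16.725574
u(2.65) ≈ 16.7256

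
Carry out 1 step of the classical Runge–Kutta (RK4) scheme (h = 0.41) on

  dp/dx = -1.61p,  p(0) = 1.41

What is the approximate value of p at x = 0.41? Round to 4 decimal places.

0.7300

RK4: k1 = f(x_n, p_n); k2 = f(x_n + h/2, p_n + (h/2)·k1); k3 = f(x_n + h/2, p_n + (h/2)·k2); k4 = f(x_n + h, p_n + h·k3); p_{n+1} = p_n + (h/6)·(k1 + 2k2 + 2k3 + k4).
x=0.000000, p=1.410000:
  k1 = f(0.000000, 1.410000) = -2.270100
  k2 = f(0.205000, 0.944629) = -1.520853
  k3 = f(0.205000, 1.098225) = -1.768142
  k4 = f(0.410000, 0.685062) = -1.102949
  p ← 1.410000 + (0.41/6)·(k1 + 2k2 + 2k3 + k4) = 0.730012
p(0.41) ≈ 0.7300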